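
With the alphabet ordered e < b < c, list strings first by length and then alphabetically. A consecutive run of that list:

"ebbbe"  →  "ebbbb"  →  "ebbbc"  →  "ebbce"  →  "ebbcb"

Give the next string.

ebbcc

Treat ebbcb as a base-3 numeral over the given alphabet and add one, carrying through any trailing c's.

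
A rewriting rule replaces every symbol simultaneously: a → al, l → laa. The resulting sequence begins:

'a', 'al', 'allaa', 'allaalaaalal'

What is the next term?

Apply φ to allaalaaalal symbol by symbol: a→al, l→laa, l→laa, a→al, a→al, l→laa, a→al, a→al, a→al, l→laa, a→al, l→laa; joined: al laa laa al al laa al al al laa al laa.

allaalaaalallaaalalallaaallaa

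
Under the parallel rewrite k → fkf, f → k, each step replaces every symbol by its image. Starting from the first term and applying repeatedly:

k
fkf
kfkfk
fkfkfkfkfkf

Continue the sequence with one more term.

Rewriting each symbol of fkfkfkfkfkf: f→k, k→fkf, f→k, k→fkf, f→k, k→fkf, f→k, k→fkf, f→k, k→fkf, f→k, which concatenates to k fkf k fkf k fkf k fkf k fkf k.

kfkfkfkfkfkfkfkfkfkfk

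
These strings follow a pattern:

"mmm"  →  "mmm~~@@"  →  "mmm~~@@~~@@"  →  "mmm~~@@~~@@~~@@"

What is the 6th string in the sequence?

Every step adds ~~@@ to the end: s(k+1) = s(k)·~~@@.
From mmm~~@@~~@@~~@@, 2 further steps: mmm~~@@~~@@~~@@ → mmm~~@@~~@@~~@@~~@@ → (answer).

mmm~~@@~~@@~~@@~~@@~~@@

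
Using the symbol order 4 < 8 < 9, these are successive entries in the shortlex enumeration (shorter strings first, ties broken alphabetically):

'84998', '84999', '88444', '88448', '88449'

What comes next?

88484

Find the rightmost character of 88449 below 9, bump it to the next letter, and reset everything to its right to 4.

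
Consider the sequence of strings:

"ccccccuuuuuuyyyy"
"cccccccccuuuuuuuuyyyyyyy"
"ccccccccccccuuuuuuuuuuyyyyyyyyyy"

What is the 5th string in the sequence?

The n-th term is 3n c's then 2n+2 u's then 3n-2 y's, where the shown terms are n = 2, 3, 4.
Setting n = 6 gives 18, 14, 16 characters in each block.

ccccccccccccccccccuuuuuuuuuuuuuuyyyyyyyyyyyyyyyy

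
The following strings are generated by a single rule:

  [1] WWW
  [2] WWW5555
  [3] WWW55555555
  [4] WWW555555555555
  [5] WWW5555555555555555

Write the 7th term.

WWW555555555555555555555555

The strings grow by a fixed suffix 5555 each time.
From WWW5555555555555555, 2 further steps: WWW5555555555555555 → WWW55555555555555555555 → (answer).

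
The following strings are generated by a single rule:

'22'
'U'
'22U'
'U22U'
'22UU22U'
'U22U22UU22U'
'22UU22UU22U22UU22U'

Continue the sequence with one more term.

From term 3 onward, concatenate the second-to-last term with the last: 22·U = 22U, U·22U = U22U, …
Continuing: U22U22UU22U · 22UU22UU22U22UU22U gives term 8.

U22U22UU22U22UU22UU22U22UU22U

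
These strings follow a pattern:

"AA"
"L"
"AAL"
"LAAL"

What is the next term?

This is a Fibonacci-style word recurrence s(k) = s(k−2)·s(k−1): e.g. AA·L = AAL.
So term 5 is AAL·LAAL.

AALLAAL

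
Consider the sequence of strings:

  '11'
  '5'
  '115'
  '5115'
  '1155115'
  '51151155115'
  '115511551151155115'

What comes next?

This is a Fibonacci-style word recurrence s(k) = s(k−2)·s(k−1): e.g. 11·5 = 115.
Continuing: 51151155115 · 115511551151155115 gives term 8.

51151155115115511551151155115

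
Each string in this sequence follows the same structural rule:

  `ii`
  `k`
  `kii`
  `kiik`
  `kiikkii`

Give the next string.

Each term (from the third on) is the previous term followed by the one before it: term 3 = k·ii = kii.
Continuing: kiikkii · kiik gives term 6.

kiikkiikiik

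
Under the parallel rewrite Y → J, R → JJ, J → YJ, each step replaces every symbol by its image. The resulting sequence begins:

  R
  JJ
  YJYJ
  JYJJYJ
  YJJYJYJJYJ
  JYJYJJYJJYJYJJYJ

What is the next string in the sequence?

Rewriting the 16 symbols of JYJYJJYJJYJYJJYJ one by one yields YJ J YJ J YJ YJ J YJ YJ J YJ J YJ YJ J YJ; concatenated:

YJJYJJYJYJJYJYJJYJJYJYJJYJ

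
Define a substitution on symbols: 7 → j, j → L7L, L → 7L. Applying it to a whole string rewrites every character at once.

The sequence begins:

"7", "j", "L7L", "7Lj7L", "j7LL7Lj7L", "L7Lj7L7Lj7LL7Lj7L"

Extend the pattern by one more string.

Applying the rule to each of the 17 symbols of L7Lj7L7Lj7LL7Lj7L gives the pieces 7L j 7L L7L j 7L j 7L L7L j 7L 7L j 7L L7L j 7L, which concatenate to the answer.

7Lj7LL7Lj7Lj7LL7Lj7L7Lj7LL7Lj7L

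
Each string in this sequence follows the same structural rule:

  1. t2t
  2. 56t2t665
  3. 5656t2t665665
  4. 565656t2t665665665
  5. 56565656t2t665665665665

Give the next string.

5656565656t2t665665665665665

Every step adds 56 to the front and 665 to the end of the previous string.
So the next term is 56·56565656t2t665665665665·665.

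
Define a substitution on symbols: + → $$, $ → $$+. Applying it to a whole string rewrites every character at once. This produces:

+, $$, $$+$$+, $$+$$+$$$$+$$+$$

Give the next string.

Applying the rule to each of the 16 symbols of $$+$$+$$$$+$$+$$ gives the pieces $$+ $$+ $$ $$+ $$+ $$ $$+ $$+ $$+ $$+ $$ $$+ $$+ $$ $$+ $$+, which concatenate to the answer.

$$+$$+$$$$+$$+$$$$+$$+$$+$$+$$$$+$$+$$$$+$$+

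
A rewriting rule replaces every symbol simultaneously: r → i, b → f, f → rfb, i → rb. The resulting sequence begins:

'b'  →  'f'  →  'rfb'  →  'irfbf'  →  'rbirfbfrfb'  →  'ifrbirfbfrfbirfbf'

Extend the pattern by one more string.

Rewriting the 17 symbols of ifrbirfbfrfbirfbf one by one yields rb rfb i f rb i rfb f rfb i rfb f rb i rfb f rfb; concatenated:

rbrfbifrbirfbfrfbirfbfrbirfbfrfb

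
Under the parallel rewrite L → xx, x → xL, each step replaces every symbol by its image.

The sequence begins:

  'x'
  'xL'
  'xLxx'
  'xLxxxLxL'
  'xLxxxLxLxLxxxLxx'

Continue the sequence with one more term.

Applying the rule to each of the 16 symbols of xLxxxLxLxLxxxLxx gives the pieces xL xx xL xL xL xx xL xx xL xx xL xL xL xx xL xL, which concatenate to the answer.

xLxxxLxLxLxxxLxxxLxxxLxLxLxxxLxL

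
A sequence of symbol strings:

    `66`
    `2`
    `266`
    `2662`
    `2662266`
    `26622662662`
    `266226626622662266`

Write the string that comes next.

From term 3 onward, concatenate the last term with the second-to-last: 2·66 = 266, 266·2 = 2662, …
So term 8 is 266226626622662266·26622662662.

26622662662266226626622662662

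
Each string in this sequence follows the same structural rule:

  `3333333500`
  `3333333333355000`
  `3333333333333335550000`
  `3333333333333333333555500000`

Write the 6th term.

Reading off run lengths: 3 runs 7, 11, 15, 19; 5 runs 1, 2, 3, 4; 0 runs 2, 3, 4, 5 — each is linear in n, where the shown terms are n = 2, 3, 4, 5.
For term 6, n = 7, so the run lengths are 27, 6, 7.

3333333333333333333333333335555550000000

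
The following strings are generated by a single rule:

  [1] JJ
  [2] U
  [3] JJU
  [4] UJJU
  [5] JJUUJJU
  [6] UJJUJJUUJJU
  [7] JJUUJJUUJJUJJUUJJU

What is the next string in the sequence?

Each term (from the third on) is the two preceding terms concatenated in order: term 3 = JJ·U = JJU.
So term 8 is UJJUJJUUJJU·JJUUJJUUJJUJJUUJJU.

UJJUJJUUJJUJJUUJJUUJJUJJUUJJU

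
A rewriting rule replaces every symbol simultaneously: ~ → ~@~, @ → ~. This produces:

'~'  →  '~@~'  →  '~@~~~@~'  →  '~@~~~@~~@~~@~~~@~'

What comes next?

~@~~~@~~@~~@~~~@~~@~~~@~~@~~~@~~@~~@~~~@~

Applying the rule to each of the 17 symbols of ~@~~~@~~@~~@~~~@~ gives the pieces ~@~ ~ ~@~ ~@~ ~@~ ~ ~@~ ~@~ ~ ~@~ ~@~ ~ ~@~ ~@~ ~@~ ~ ~@~, which concatenate to the answer.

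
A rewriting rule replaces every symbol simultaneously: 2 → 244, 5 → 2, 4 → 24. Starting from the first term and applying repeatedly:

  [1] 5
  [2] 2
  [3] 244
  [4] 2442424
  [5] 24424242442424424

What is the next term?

24424242442424424244242424424244242424424

Replace each of the 17 characters of 24424242442424424 in place — 244 24 24 244 24 244 24 244 24 24 244 24 244 24 24 244 24 — and concatenate.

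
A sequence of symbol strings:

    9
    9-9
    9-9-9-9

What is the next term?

9-9-9-9-9-9-9-9

Each string is two copies of the previous one joined by '-'.
One more doubling of 9-9-9-9 gives the answer.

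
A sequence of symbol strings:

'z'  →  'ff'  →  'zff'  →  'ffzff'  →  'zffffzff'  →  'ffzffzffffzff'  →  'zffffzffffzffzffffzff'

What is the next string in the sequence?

From term 3 onward, concatenate the second-to-last term with the last: z·ff = zff, ff·zff = ffzff, …
So term 8 is ffzffzffffzff·zffffzffffzffzffffzff.

ffzffzffffzffzffffzffffzffzffffzff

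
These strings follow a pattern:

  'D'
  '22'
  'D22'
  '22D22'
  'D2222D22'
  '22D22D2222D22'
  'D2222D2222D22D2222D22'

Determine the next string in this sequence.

22D22D2222D22D2222D2222D22D2222D22

This is a Fibonacci-style word recurrence s(k) = s(k−2)·s(k−1): e.g. D·22 = D22.
Continuing: 22D22D2222D22 · D2222D2222D22D2222D22 gives term 8.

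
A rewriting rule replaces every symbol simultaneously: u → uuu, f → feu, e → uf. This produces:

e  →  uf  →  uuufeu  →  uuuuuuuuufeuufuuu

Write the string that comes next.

Applying the rule to each of the 17 symbols of uuuuuuuuufeuufuuu gives the pieces uuu uuu uuu uuu uuu uuu uuu uuu uuu feu uf uuu uuu feu uuu uuu uuu, which concatenate to the answer.

uuuuuuuuuuuuuuuuuuuuuuuuuuufeuufuuuuuufeuuuuuuuuuu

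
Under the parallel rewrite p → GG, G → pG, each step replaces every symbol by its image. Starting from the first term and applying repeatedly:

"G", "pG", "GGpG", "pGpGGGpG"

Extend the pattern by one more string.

GGpGGGpGpGpGGGpG

Rewriting each symbol of pGpGGGpG: p→GG, G→pG, p→GG, G→pG, G→pG, G→pG, p→GG, G→pG, which concatenates to GG pG GG pG pG pG GG pG.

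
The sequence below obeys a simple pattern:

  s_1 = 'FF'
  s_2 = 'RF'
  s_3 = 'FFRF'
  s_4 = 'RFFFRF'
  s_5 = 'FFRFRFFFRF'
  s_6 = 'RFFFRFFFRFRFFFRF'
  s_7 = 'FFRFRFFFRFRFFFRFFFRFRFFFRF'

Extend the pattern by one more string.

From term 3 onward, concatenate the second-to-last term with the last: FF·RF = FFRF, RF·FFRF = RFFFRF, …
So term 8 is RFFFRFFFRFRFFFRF·FFRFRFFFRFRFFFRFFFRFRFFFRF.

RFFFRFFFRFRFFFRFFFRFRFFFRFRFFFRFFFRFRFFFRF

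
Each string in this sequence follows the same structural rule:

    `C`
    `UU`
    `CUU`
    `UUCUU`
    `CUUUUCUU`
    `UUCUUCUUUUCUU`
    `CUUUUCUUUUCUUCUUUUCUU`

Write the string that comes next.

UUCUUCUUUUCUUCUUUUCUUUUCUUCUUUUCUU

From term 3 onward, concatenate the second-to-last term with the last: C·UU = CUU, UU·CUU = UUCUU, …
So term 8 is UUCUUCUUUUCUU·CUUUUCUUUUCUUCUUUUCUU.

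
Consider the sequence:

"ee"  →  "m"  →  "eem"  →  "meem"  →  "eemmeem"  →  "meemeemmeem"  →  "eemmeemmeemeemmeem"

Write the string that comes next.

meemeemmeemeemmeemmeemeemmeem

From term 3 onward, concatenate the second-to-last term with the last: ee·m = eem, m·eem = meem, …
Continuing: meemeemmeem · eemmeemmeemeemmeem gives term 8.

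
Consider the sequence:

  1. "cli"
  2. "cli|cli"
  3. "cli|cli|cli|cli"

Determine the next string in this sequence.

Each string is two copies of the previous one joined by '|'.
Doubling cli|cli|cli|cli with '|' between the halves:

cli|cli|cli|cli|cli|cli|cli|cli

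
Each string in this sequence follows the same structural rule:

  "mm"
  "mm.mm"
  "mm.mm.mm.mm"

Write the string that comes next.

mm.mm.mm.mm.mm.mm.mm.mm

Each string is two copies of the previous one joined by '.'.
One more doubling of mm.mm.mm.mm gives the answer.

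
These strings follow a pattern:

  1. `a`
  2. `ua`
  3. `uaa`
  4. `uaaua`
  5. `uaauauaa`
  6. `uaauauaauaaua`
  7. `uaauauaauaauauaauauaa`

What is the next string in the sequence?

uaauauaauaauauaauauaauaauauaauaaua

Each term (from the third on) is the previous term followed by the one before it: term 3 = ua·a = uaa.
So term 8 is uaauauaauaauauaauauaa·uaauauaauaaua.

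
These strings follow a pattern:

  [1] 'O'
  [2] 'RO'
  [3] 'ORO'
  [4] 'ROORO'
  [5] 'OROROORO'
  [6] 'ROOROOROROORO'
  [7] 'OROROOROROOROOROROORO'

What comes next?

This is a Fibonacci-style word recurrence s(k) = s(k−2)·s(k−1): e.g. O·RO = ORO.
So term 8 is ROOROOROROORO·OROROOROROOROOROROORO.

ROOROOROROOROOROROOROROOROOROROORO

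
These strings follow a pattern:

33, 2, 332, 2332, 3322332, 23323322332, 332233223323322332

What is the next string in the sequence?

Each term (from the third on) is the two preceding terms concatenated in order: term 3 = 33·2 = 332.
The next term joins 23323322332 and 332233223323322332.

23323322332332233223323322332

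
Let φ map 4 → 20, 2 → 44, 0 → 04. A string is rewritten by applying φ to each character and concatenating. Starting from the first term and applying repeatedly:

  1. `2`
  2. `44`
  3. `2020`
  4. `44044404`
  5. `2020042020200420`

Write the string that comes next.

Applying the rule to each of the 16 symbols of 2020042020200420 gives the pieces 44 04 44 04 04 20 44 04 44 04 44 04 04 20 44 04, which concatenate to the answer.

44044404042044044404440404204404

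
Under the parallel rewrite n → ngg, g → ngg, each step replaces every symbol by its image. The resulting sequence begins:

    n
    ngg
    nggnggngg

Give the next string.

Rewriting each symbol of nggnggngg: n→ngg, g→ngg, g→ngg, n→ngg, g→ngg, g→ngg, n→ngg, g→ngg, g→ngg, which concatenates to ngg ngg ngg ngg ngg ngg ngg ngg ngg.

nggnggnggnggnggnggnggnggngg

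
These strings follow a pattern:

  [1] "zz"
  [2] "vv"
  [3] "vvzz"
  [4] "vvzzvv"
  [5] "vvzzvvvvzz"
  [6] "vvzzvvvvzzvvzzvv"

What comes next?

vvzzvvvvzzvvzzvvvvzzvvvvzz

This is a Fibonacci-style word recurrence s(k) = s(k−1)·s(k−2): e.g. vv·zz = vvzz.
So term 7 is vvzzvvvvzzvvzzvv·vvzzvvvvzz.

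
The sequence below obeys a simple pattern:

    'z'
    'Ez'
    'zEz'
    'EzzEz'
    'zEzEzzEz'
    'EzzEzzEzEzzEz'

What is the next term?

Each term (from the third on) is the two preceding terms concatenated in order: term 3 = z·Ez = zEz.
So term 7 is zEzEzzEz·EzzEzzEzEzzEz.

zEzEzzEzEzzEzzEzEzzEz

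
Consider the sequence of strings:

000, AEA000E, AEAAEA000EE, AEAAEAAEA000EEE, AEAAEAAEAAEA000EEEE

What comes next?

Each term wraps the previous one in AEA on the left and E on the right.
Applying this once more to AEAAEAAEAAEA000EEEE:

AEAAEAAEAAEAAEA000EEEEE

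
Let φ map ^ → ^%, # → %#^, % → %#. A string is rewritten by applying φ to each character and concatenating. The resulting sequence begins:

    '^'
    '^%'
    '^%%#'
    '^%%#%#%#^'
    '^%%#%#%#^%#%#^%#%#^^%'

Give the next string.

Replace each of the 21 characters of ^%%#%#%#^%#%#^%#%#^^% in place — ^% %# %# %#^ %# %#^ %# %#^ ^% %# %#^ %# %#^ ^% %# %#^ %# %#^ ^% ^% %# — and concatenate.

^%%#%#%#^%#%#^%#%#^^%%#%#^%#%#^^%%#%#^%#%#^^%^%%#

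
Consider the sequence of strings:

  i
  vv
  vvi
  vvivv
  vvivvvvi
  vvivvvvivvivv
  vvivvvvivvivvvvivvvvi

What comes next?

From term 3 onward, concatenate the last term with the second-to-last: vv·i = vvi, vvi·vv = vvivv, …
So term 8 is vvivvvvivvivvvvivvvvi·vvivvvvivvivv.

vvivvvvivvivvvvivvvvivvivvvvivvivv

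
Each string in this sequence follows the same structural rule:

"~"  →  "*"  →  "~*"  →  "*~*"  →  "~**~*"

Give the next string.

From term 3 onward, concatenate the second-to-last term with the last: ~·* = ~*, *·~* = *~*, …
So term 6 is *~*·~**~*.

*~*~**~*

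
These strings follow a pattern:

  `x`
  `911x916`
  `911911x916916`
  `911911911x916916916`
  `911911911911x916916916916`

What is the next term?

911911911911911x916916916916916

Each term wraps the previous one in 911 on the left and 916 on the right.
One more step from 911911911911x916916916916 gives the answer.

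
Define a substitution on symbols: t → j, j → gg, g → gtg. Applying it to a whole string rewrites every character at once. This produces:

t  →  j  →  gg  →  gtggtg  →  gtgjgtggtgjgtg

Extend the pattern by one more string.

gtgjgtggggtgjgtggtgjgtggggtgjgtg

φ(gtgjgtggtgjgtg) expands symbol-by-symbol to gtg j gtg gg gtg j gtg gtg j gtg gg gtg j gtg; joining the 14 pieces gives the next term.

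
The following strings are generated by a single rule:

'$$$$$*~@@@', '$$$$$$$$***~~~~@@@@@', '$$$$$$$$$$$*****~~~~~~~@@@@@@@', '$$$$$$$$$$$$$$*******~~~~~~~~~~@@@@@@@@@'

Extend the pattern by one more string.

$$$$$$$$$$$$$$$$$*********~~~~~~~~~~~~~@@@@@@@@@@@

Reading off run lengths: $ runs 5, 8, 11, 14; * runs 1, 3, 5, 7; ~ runs 1, 4, 7, 10; @ runs 3, 5, 7, 9 — each is linear in n (n = 1, 2, …).
At n = 5 the blocks have lengths 17, 9, 13, 11.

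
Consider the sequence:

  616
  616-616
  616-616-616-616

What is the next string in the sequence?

Each string is two copies of the previous one joined by '-'.
Doubling 616-616-616-616 with '-' between the halves:

616-616-616-616-616-616-616-616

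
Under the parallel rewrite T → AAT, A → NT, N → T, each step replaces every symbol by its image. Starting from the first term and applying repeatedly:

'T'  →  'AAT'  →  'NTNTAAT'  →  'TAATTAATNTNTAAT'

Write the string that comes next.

AATNTNTAATAATNTNTAATTAATTAATNTNTAAT

Replace each of the 15 characters of TAATTAATNTNTAAT in place — AAT NT NT AAT AAT NT NT AAT T AAT T AAT NT NT AAT — and concatenate.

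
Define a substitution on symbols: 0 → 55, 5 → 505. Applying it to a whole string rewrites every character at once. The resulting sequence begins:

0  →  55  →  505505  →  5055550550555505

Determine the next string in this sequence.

Rewriting the 16 symbols of 5055550550555505 one by one yields 505 55 505 505 505 505 55 505 505 55 505 505 505 505 55 505; concatenated:

50555505505505505555055055550550550550555505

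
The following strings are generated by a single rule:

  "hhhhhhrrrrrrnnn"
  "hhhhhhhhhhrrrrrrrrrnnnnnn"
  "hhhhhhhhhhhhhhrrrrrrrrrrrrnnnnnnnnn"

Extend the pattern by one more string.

The n-th term is 4n+2 h's then 3n+3 r's then 3n n's (n = 1, 2, …).
At n = 4 the blocks have lengths 18, 15, 12.

hhhhhhhhhhhhhhhhhhrrrrrrrrrrrrrrrnnnnnnnnnnnn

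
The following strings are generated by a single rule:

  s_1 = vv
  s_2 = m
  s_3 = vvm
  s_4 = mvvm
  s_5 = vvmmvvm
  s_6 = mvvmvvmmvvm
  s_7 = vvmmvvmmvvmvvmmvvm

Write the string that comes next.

This is a Fibonacci-style word recurrence s(k) = s(k−2)·s(k−1): e.g. vv·m = vvm.
The next term joins mvvmvvmmvvm and vvmmvvmmvvmvvmmvvm.

mvvmvvmmvvmvvmmvvmmvvmvvmmvvm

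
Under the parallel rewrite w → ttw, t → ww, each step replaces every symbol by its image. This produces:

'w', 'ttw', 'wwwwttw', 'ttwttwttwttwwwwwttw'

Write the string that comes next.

wwwwttwwwwwttwwwwwttwwwwwttwttwttwttwttwwwwwttw

Applying the rule to each of the 19 symbols of ttwttwttwttwwwwwttw gives the pieces ww ww ttw ww ww ttw ww ww ttw ww ww ttw ttw ttw ttw ttw ww ww ttw, which concatenate to the answer.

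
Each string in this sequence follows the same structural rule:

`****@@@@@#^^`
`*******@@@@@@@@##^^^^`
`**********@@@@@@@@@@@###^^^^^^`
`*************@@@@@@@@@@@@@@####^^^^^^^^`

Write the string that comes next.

****************@@@@@@@@@@@@@@@@@#####^^^^^^^^^^

Each string has the form *^{3n+1} @^{3n+2} #^{n} ^^{2n} (n = 1, 2, …).
For the next term, n = 5, so the run lengths are 16, 17, 5, 10.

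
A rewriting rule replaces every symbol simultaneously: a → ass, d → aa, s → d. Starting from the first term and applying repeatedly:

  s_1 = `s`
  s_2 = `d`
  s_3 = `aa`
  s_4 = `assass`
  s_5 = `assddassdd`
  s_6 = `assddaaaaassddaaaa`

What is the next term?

φ(assddaaaaassddaaaa) expands symbol-by-symbol to ass d d aa aa ass ass ass ass ass d d aa aa ass ass ass ass; joining the 18 pieces gives the next term.

assddaaaaassassassassassddaaaaassassassass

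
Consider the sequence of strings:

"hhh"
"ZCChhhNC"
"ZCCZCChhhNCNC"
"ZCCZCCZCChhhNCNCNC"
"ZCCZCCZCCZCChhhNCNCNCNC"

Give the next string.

s(k+1) = ZCC·s(k)·NC, so each term gains ZCC as a prefix and NC as a suffix.
Applying this once more to ZCCZCCZCCZCChhhNCNCNCNC:

ZCCZCCZCCZCCZCChhhNCNCNCNCNC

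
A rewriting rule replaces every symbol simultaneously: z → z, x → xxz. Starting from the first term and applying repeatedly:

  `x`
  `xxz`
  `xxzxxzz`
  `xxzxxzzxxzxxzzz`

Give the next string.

Applying the rule to each of the 15 symbols of xxzxxzzxxzxxzzz gives the pieces xxz xxz z xxz xxz z z xxz xxz z xxz xxz z z z, which concatenate to the answer.

xxzxxzzxxzxxzzzxxzxxzzxxzxxzzzz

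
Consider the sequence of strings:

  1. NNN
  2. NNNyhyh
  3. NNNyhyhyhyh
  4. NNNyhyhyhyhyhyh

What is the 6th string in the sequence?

NNNyhyhyhyhyhyhyhyhyhyh

Every step adds yhyh to the end: s(k+1) = s(k)·yhyh.
From NNNyhyhyhyhyhyh, 2 further steps: NNNyhyhyhyhyhyh → NNNyhyhyhyhyhyhyhyh → (answer).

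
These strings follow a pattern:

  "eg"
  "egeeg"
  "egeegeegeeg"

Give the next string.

egeegeegeegeegeegeegeeg

s(k+1) = s(k)·e·s(k) — each term doubles the last with 'e' between the halves.
One more doubling of egeegeegeeg gives the answer.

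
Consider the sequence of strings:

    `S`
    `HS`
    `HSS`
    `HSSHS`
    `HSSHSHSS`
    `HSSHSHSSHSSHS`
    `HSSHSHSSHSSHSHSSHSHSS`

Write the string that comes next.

HSSHSHSSHSSHSHSSHSHSSHSSHSHSSHSSHS

From term 3 onward, concatenate the last term with the second-to-last: HS·S = HSS, HSS·HS = HSSHS, …
So term 8 is HSSHSHSSHSSHSHSSHSHSS·HSSHSHSSHSSHS.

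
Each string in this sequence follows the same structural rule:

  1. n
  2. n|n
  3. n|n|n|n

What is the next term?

Each string is two copies of the previous one joined by '|'.
So the next term is two copies of n|n|n|n with '|' between the halves.

n|n|n|n|n|n|n|n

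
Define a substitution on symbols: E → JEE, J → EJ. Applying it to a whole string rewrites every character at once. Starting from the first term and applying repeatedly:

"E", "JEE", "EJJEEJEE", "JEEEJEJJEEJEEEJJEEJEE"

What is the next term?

EJJEEJEEJEEEJJEEEJEJJEEJEEEJJEEJEEJEEEJEJJEEJEEEJJEEJEE

φ(JEEEJEJJEEJEEEJJEEJEE) expands symbol-by-symbol to EJ JEE JEE JEE EJ JEE EJ EJ JEE JEE EJ JEE JEE JEE EJ EJ JEE JEE EJ JEE JEE; joining the 21 pieces gives the next term.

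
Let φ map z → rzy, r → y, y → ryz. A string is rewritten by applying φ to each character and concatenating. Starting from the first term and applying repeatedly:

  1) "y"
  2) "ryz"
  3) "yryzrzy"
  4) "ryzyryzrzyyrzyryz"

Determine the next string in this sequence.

Rewriting the 17 symbols of ryzyryzrzyyrzyryz one by one yields y ryz rzy ryz y ryz rzy y rzy ryz ryz y rzy ryz y ryz rzy; concatenated:

yryzrzyryzyryzrzyyrzyryzryzyrzyryzyryzrzy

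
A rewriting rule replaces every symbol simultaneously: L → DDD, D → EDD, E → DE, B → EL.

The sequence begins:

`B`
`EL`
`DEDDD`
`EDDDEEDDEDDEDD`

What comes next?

DEEDDEDDEDDDEDEEDDEDDDEEDDEDDDEEDDEDD

φ(EDDDEEDDEDDEDD) expands symbol-by-symbol to DE EDD EDD EDD DE DE EDD EDD DE EDD EDD DE EDD EDD; joining the 14 pieces gives the next term.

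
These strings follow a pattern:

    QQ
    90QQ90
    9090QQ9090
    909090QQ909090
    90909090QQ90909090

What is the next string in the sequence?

Every step adds 90 to the front and 90 to the end of the previous string.
Applying this once more to 90909090QQ90909090:

9090909090QQ9090909090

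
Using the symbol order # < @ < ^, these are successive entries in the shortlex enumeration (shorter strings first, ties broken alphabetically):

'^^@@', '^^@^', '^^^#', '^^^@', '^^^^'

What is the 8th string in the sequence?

Advancing 3 positions from ^^^^ through ^^^^ → ##### → ####@ reaches term 8.

####^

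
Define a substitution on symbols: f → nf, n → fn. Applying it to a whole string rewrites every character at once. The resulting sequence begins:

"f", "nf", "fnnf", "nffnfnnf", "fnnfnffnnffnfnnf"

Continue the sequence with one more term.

nffnfnnffnnfnffnfnnfnffnnffnfnnf

φ(fnnfnffnnffnfnnf) expands symbol-by-symbol to nf fn fn nf fn nf nf fn fn nf nf fn nf fn fn nf; joining the 16 pieces gives the next term.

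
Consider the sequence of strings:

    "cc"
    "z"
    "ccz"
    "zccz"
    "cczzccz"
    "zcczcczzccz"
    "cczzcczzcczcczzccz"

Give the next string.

zcczcczzcczcczzcczzcczcczzccz

This is a Fibonacci-style word recurrence s(k) = s(k−2)·s(k−1): e.g. cc·z = ccz.
Continuing: zcczcczzccz · cczzcczzcczcczzccz gives term 8.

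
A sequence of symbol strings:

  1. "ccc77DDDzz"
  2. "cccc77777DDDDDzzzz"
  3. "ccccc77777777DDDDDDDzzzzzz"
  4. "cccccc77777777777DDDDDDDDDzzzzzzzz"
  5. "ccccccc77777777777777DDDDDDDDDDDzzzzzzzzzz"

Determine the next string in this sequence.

cccccccc77777777777777777DDDDDDDDDDDDDzzzzzzzzzzzz

Reading off run lengths: c runs 3, 4, 5, 6, 7; 7 runs 2, 5, 8, 11, 14; D runs 3, 5, 7, 9, 11; z runs 2, 4, 6, 8, 10 — each is linear in n (n = 1, 2, …).
For the next term, n = 6, so the run lengths are 8, 17, 13, 12.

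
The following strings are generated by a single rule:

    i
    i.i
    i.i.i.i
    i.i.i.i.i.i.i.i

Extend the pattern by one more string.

i.i.i.i.i.i.i.i.i.i.i.i.i.i.i.i

Every step duplicates the string with '.' between the halves.
One more doubling of i.i.i.i.i.i.i.i gives the answer.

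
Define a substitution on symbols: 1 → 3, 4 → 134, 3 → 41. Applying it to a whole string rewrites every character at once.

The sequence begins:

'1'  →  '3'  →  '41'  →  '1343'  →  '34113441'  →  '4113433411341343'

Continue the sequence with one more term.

13433411344141134334113434113441

φ(4113433411341343) expands symbol-by-symbol to 134 3 3 41 134 41 41 134 3 3 41 134 3 41 134 41; joining the 16 pieces gives the next term.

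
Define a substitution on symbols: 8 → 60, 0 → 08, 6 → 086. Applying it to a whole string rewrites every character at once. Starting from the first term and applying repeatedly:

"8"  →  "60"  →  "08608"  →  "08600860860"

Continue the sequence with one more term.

0860086080860086086008608

Expanding 08600860860: 0→08, 8→60, 6→086, 0→08, 0→08, 8→60, 6→086, 0→08, 8→60, 6→086, 0→08. Concatenated: 08 60 086 08 08 60 086 08 60 086 08.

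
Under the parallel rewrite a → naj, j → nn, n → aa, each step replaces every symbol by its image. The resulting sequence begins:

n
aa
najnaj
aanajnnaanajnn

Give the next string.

najnajaanajnnaaaanajnajaanajnnaaaa

Replace each of the 14 characters of aanajnnaanajnn in place — naj naj aa naj nn aa aa naj naj aa naj nn aa aa — and concatenate.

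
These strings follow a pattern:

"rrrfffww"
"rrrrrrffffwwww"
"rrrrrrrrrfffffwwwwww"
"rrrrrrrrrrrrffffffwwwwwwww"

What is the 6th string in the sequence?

The n-th term is 3n r's then n+2 f's then 2n w's (n = 1, 2, …).
At n = 6 the blocks have lengths 18, 8, 12.

rrrrrrrrrrrrrrrrrrffffffffwwwwwwwwwwww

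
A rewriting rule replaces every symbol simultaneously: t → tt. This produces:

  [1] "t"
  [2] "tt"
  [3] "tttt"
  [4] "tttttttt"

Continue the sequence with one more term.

Expanding tttttttt: t→tt, t→tt, t→tt, t→tt, t→tt, t→tt, t→tt, t→tt. Concatenated: tt tt tt tt tt tt tt tt.

tttttttttttttttt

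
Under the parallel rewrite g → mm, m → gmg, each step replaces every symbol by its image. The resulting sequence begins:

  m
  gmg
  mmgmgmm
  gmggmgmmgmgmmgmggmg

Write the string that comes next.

Rewriting the 19 symbols of gmggmgmmgmgmmgmggmg one by one yields mm gmg mm mm gmg mm gmg gmg mm gmg mm gmg gmg mm gmg mm mm gmg mm; concatenated:

mmgmgmmmmgmgmmgmggmgmmgmgmmgmggmgmmgmgmmmmgmgmm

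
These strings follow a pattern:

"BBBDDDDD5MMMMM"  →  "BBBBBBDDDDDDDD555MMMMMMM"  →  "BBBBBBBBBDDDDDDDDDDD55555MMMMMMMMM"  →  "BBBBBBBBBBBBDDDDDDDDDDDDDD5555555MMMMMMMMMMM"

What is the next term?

BBBBBBBBBBBBBBBDDDDDDDDDDDDDDDDD555555555MMMMMMMMMMMMM

Term n consists of 3n B's, followed by 3n+2 D's, followed by 2n-1 5's, followed by 2n+3 M's (n = 1, 2, …).
Setting n = 5 gives 15, 17, 9, 13 characters in each block.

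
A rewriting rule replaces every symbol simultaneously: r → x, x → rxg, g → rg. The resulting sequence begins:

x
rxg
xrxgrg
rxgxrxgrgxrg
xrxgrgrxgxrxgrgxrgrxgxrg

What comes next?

Replace each of the 24 characters of xrxgrgrxgxrxgrgxrgrxgxrg in place — rxg x rxg rg x rg x rxg rg rxg x rxg rg x rg rxg x rg x rxg rg rxg x rg — and concatenate.

rxgxrxgrgxrgxrxgrgrxgxrxgrgxrgrxgxrgxrxgrgrxgxrg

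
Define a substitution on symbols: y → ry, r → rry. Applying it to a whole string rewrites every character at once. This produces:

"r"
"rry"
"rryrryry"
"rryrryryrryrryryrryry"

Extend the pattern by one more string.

rryrryryrryrryryrryryrryrryryrryrryryrryryrryrryryrryry

Applying the rule to each of the 21 symbols of rryrryryrryrryryrryry gives the pieces rry rry ry rry rry ry rry ry rry rry ry rry rry ry rry ry rry rry ry rry ry, which concatenate to the answer.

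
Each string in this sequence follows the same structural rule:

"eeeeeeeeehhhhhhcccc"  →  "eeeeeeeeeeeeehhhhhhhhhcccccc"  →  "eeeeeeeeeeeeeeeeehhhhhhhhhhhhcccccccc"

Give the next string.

Reading off run lengths: e runs 9, 13, 17; h runs 6, 9, 12; c runs 4, 6, 8 — each is linear in n, where the shown terms are n = 2, 3, 4.
Setting n = 5 gives 21, 15, 10 characters in each block.

eeeeeeeeeeeeeeeeeeeeehhhhhhhhhhhhhhhcccccccccc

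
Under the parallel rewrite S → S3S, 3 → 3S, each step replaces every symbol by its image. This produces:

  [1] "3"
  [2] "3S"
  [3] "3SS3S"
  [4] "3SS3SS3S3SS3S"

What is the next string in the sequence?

3SS3SS3S3SS3SS3S3SS3S3SS3SS3S3SS3S

φ(3SS3SS3S3SS3S) expands symbol-by-symbol to 3S S3S S3S 3S S3S S3S 3S S3S 3S S3S S3S 3S S3S; joining the 13 pieces gives the next term.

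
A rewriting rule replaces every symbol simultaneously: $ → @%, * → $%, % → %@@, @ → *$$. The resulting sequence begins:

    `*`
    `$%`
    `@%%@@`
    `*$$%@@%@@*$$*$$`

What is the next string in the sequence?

Replace each of the 15 characters of *$$%@@%@@*$$*$$ in place — $% @% @% %@@ *$$ *$$ %@@ *$$ *$$ $% @% @% $% @% @% — and concatenate.

$%@%@%%@@*$$*$$%@@*$$*$$$%@%@%$%@%@%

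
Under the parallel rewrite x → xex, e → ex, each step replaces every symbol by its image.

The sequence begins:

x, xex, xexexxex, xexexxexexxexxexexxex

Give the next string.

xexexxexexxexxexexxexexxexxexexxexxexexxexexxexxexexxex

Replace each of the 21 characters of xexexxexexxexxexexxex in place — xex ex xex ex xex xex ex xex ex xex xex ex xex xex ex xex ex xex xex ex xex — and concatenate.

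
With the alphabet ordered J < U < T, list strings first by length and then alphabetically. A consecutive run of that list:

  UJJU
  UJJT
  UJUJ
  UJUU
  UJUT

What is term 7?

Continuing the enumeration 2 steps past UJUT: UJUT → UJTJ → (answer).

UJTU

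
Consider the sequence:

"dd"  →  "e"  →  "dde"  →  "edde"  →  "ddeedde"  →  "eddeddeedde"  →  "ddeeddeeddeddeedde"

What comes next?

eddeddeeddeddeeddeeddeddeedde

Each term (from the third on) is the two preceding terms concatenated in order: term 3 = dd·e = dde.
So term 8 is eddeddeedde·ddeeddeeddeddeedde.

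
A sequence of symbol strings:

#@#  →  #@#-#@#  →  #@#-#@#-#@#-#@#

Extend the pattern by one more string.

Each string is two copies of the previous one joined by '-'.
Doubling #@#-#@#-#@#-#@# with '-' between the halves:

#@#-#@#-#@#-#@#-#@#-#@#-#@#-#@#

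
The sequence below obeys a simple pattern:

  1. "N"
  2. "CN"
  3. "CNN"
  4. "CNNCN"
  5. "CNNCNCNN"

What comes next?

Each term (from the third on) is the previous term followed by the one before it: term 3 = CN·N = CNN.
So term 6 is CNNCNCNN·CNNCN.

CNNCNCNNCNNCN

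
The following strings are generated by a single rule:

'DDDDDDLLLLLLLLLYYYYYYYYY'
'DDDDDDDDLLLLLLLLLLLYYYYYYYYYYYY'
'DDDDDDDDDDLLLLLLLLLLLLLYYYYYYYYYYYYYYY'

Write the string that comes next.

DDDDDDDDDDDDLLLLLLLLLLLLLLLYYYYYYYYYYYYYYYYYY

Term n consists of 2n D's, followed by 2n+3 L's, followed by 3n Y's, where the shown terms are n = 3, 4, 5.
Setting n = 6 gives 12, 15, 18 characters in each block.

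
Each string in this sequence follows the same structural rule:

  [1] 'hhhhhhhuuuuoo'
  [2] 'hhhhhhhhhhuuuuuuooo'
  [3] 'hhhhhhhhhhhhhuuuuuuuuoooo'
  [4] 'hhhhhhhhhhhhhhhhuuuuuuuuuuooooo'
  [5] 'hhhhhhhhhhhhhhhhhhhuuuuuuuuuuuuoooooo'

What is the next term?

hhhhhhhhhhhhhhhhhhhhhhuuuuuuuuuuuuuuooooooo

Term n consists of 3n+1 h's, followed by 2n u's, followed by n o's, where the shown terms are n = 2, 3, 4, 5, 6.
Setting n = 7 gives 22, 14, 7 characters in each block.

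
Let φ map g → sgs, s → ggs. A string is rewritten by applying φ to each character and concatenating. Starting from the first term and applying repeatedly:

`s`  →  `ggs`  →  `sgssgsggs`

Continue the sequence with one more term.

ggssgsggsggssgsggssgssgsggs

Rewriting each symbol of sgssgsggs: s→ggs, g→sgs, s→ggs, s→ggs, g→sgs, s→ggs, g→sgs, g→sgs, s→ggs, which concatenates to ggs sgs ggs ggs sgs ggs sgs sgs ggs.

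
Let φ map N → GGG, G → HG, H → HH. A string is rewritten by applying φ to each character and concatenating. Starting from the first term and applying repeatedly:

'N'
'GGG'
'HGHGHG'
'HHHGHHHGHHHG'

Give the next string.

Expanding HHHGHHHGHHHG: H→HH, H→HH, H→HH, G→HG, H→HH, H→HH, H→HH, G→HG, H→HH, H→HH, H→HH, G→HG. Concatenated: HH HH HH HG HH HH HH HG HH HH HH HG.

HHHHHHHGHHHHHHHGHHHHHHHG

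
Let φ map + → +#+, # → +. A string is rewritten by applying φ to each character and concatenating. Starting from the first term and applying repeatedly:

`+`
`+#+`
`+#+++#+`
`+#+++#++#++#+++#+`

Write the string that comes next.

+#+++#++#++#+++#++#+++#++#+++#++#++#+++#+

Applying the rule to each of the 17 symbols of +#+++#++#++#+++#+ gives the pieces +#+ + +#+ +#+ +#+ + +#+ +#+ + +#+ +#+ + +#+ +#+ +#+ + +#+, which concatenate to the answer.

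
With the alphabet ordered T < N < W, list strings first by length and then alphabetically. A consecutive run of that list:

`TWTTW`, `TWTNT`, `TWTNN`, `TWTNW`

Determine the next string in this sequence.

The successor of TWTNW increments the rightmost position that isn't already W and resets every position after it to T.

TWTWT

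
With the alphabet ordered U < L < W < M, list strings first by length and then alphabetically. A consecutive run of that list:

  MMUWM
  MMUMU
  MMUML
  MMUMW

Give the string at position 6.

Advancing 2 positions from MMUMW through MMUMW → MMUMM reaches term 6.

MMLUU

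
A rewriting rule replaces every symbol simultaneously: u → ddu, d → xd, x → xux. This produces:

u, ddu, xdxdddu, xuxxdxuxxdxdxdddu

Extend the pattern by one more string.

xuxdduxuxxuxxdxuxdduxuxxuxxdxuxxdxuxxdxdxdddu

Replace each of the 17 characters of xuxxdxuxxdxdxdddu in place — xux ddu xux xux xd xux ddu xux xux xd xux xd xux xd xd xd ddu — and concatenate.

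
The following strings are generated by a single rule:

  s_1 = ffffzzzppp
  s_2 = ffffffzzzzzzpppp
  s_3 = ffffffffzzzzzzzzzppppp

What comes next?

ffffffffffzzzzzzzzzzzzpppppp

Reading off run lengths: f runs 4, 6, 8; z runs 3, 6, 9; p runs 3, 4, 5 — each is linear in n (n = 1, 2, …).
At n = 4 the blocks have lengths 10, 12, 6.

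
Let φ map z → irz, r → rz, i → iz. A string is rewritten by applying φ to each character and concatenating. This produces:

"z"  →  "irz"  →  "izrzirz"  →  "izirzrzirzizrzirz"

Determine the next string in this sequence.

izirzizrzirzrzirzizrzirzizirzrzirzizrzirz

Replace each of the 17 characters of izirzrzirzizrzirz in place — iz irz iz rz irz rz irz iz rz irz iz irz rz irz iz rz irz — and concatenate.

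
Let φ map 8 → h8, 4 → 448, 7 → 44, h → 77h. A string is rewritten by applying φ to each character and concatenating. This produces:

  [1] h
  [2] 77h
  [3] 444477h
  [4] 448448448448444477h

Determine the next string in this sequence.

448448h8448448h8448448h8448448h8448448448448444477h

Applying the rule to each of the 19 symbols of 448448448448444477h gives the pieces 448 448 h8 448 448 h8 448 448 h8 448 448 h8 448 448 448 448 44 44 77h, which concatenate to the answer.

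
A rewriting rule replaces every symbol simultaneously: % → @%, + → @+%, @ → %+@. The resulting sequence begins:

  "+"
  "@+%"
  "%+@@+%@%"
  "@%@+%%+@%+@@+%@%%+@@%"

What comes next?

%+@@%%+@@+%@%@%@+%%+@@%@+%%+@%+@@+%@%%+@@%@%@+%%+@%+@@%

φ(@%@+%%+@%+@@+%@%%+@@%) expands symbol-by-symbol to %+@ @% %+@ @+% @% @% @+% %+@ @% @+% %+@ %+@ @+% @% %+@ @% @% @+% %+@ %+@ @%; joining the 21 pieces gives the next term.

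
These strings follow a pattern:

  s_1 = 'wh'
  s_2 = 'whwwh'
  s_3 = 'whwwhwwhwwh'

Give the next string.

s(k+1) = s(k)·w·s(k) — each term doubles the last with 'w' between the halves.
Doubling whwwhwwhwwh with 'w' between the halves:

whwwhwwhwwhwwhwwhwwhwwh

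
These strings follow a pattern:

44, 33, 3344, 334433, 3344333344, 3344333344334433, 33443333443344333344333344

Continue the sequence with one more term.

Each term (from the third on) is the previous term followed by the one before it: term 3 = 33·44 = 3344.
So term 8 is 33443333443344333344333344·3344333344334433.

334433334433443333443333443344333344334433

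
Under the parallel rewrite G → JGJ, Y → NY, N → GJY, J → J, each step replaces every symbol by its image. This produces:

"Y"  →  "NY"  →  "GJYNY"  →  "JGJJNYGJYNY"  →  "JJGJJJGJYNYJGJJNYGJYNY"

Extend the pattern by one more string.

Replace each of the 22 characters of JJGJJJGJYNYJGJJNYGJYNY in place — J J JGJ J J J JGJ J NY GJY NY J JGJ J J GJY NY JGJ J NY GJY NY — and concatenate.

JJJGJJJJJGJJNYGJYNYJJGJJJGJYNYJGJJNYGJYNY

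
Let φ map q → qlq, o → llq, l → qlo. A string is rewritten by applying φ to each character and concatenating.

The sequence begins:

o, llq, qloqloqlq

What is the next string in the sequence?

Rewriting each symbol of qloqloqlq: q→qlq, l→qlo, o→llq, q→qlq, l→qlo, o→llq, q→qlq, l→qlo, q→qlq, which concatenates to qlq qlo llq qlq qlo llq qlq qlo qlq.

qlqqlollqqlqqlollqqlqqloqlq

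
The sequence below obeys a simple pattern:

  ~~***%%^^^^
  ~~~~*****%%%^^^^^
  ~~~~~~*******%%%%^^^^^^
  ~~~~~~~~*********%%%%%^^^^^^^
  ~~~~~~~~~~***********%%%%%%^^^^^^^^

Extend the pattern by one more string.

~~~~~~~~~~~~*************%%%%%%%^^^^^^^^^

Reading off run lengths: ~ runs 2, 4, 6, 8, 10; * runs 3, 5, 7, 9, 11; % runs 2, 3, 4, 5, 6; ^ runs 4, 5, 6, 7, 8 — each is linear in n (n = 1, 2, …).
For the next term, n = 6, so the run lengths are 12, 13, 7, 9.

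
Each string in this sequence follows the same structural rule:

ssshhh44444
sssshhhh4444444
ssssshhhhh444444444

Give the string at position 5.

Term n consists of n+1 s's, followed by n+1 h's, followed by 2n+1 4's, where the shown terms are n = 2, 3, 4.
For term 5, n = 6, so the run lengths are 7, 7, 13.

ssssssshhhhhhh4444444444444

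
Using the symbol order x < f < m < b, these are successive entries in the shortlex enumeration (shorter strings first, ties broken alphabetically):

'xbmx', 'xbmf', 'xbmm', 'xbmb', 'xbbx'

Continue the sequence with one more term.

xbbf

The successor of xbbx increments the rightmost position that isn't already b and resets every position after it to x.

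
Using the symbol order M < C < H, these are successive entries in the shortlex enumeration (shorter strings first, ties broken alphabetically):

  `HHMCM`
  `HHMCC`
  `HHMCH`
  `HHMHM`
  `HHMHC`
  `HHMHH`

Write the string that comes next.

Find the rightmost character of HHMHH below H, bump it to the next letter, and reset everything to its right to M.

HHCMM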